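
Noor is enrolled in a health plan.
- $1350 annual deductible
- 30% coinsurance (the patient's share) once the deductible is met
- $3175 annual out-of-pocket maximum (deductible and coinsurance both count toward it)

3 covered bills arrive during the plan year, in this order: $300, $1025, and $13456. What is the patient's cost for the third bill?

$1850

Claim 1 — $300: all of it applies to the deductible. Patient owes $300 (running OOP $300).
Claim 2 — $1025: all of it applies to the deductible. Cost to patient: $1025. OOP to date $1325.
Claim 3 — $13456: $25 to deductible, leaving $13431; coinsurance $13431 × 30% = $4029.30. Deductible plus coinsurance: $25 + $4029.30 = $4054.30. That would push OOP to $5379.30, over the $3175 cap, so patient pays $3175 − $1325 = $1850.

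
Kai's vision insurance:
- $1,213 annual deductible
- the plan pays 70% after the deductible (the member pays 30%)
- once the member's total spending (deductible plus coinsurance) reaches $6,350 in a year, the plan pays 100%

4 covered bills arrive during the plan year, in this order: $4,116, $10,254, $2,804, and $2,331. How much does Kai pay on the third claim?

Claim 1 — $4,116: $1,213 finishes the deductible; $2,903 goes to coinsurance; 30% of $2,903 = $870.90. Cost to member: $2,083.90. OOP to date $2,083.90.
Claim 2 — $10,254: deductible already satisfied, so member's share is 30% × $10,254 = $3,076.20. Member pays $3,076.20; OOP now $5,160.10.
Claim 3 — $2,804: deductible already satisfied, so member's share is 30% × $2,804 = $841.20. Member owes $841.20 (running OOP $6,001.30).

$841.20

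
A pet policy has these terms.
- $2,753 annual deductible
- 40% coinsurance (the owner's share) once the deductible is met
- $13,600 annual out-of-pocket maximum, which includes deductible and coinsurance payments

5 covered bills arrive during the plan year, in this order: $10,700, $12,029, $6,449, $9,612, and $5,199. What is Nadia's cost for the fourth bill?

Claim 1 ($10,700): $2,753 finishes the deductible; $7,947 goes to coinsurance; owner's 40% is $3,178.80. Cost to owner: $5,931.80. OOP to date $5,931.80.
Claim 2 ($12,029): deductible already satisfied, so owner's share is 40% × $12,029 = $4,811.60. Owner pays $4,811.60; OOP now $10,743.40.
Claim 3 ($6,449): 40% coinsurance on $6,449 = $2,579.60. Owner owes $2,579.60 (running OOP $13,323).
Claim 4 ($9,612): deductible already satisfied, so owner's share is 40% × $9,612 = $3,844.80. OOP would hit $17,167.80 > $13,600, so the cap limits the owner to $13,600 − $13,323 = $277.

$277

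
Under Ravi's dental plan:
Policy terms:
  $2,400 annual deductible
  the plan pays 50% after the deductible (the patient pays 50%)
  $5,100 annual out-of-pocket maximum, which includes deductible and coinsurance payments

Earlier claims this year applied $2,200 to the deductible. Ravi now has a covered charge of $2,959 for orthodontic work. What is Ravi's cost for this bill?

$1,579.50

Remaining deductible: $2,400 − $2,200 = $200.
The remaining $2,759 (= $2,959 − $200) moves to coinsurance.
Patient's 50% share of $2,759 is $1,379.50.
Patient responsibility before any cap: $200 + $1,379.50 = $1,579.50.
Cumulative spending $2,200 + $1,579.50 = $3,779.50 stays under the $5,100 maximum.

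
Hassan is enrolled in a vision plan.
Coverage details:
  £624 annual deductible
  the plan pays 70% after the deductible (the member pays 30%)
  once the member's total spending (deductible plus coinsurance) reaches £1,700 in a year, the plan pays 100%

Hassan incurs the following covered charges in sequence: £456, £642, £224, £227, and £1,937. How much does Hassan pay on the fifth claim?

£581.10

#1 (£456): all of it applies to the deductible. Member owes £456 (running OOP £456).
#2 (£642): deductible takes £168, £474 remains; member's 30% is £142.20. Member pays £310.20; OOP now £766.20.
#3 (£224): deductible already satisfied, so member's share is 30% × £224 = £67.20. Cost to member: £67.20. OOP to date £833.40.
#4 (£227): deductible already satisfied, so member's share is 30% × £227 = £68.10. Member owes £68.10 (running OOP £901.50).
#5 (£1,937): deductible met; 30% of £1,937 = £581.10. Cost to member: £581.10. OOP to date £1,482.60.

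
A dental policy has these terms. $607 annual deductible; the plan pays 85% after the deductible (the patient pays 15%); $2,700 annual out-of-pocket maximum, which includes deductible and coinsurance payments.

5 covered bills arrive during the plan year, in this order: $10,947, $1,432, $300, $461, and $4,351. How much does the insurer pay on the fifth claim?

$4,137.95

Bill 1, $10,947: deductible takes $607, $10,340 remains; coinsurance $10,340 × 15% = $1,551. Patient pays $2,158; OOP now $2,158. Plan pays $10,947 − $2,158 = $8,789.
Bill 2, $1,432: deductible already satisfied, so patient's share is 15% × $1,432 = $214.80. Patient owes $214.80 (running OOP $2,372.80). Plan pays $1,432 − $214.80 = $1,217.20.
Bill 3, $300: 15% coinsurance on $300 = $45. Patient owes $45 (running OOP $2,417.80). Plan pays $300 − $45 = $255.
Bill 4, $461: 15% coinsurance on $461 = $69.15. Patient owes $69.15 (running OOP $2,486.95). Plan pays $461 − $69.15 = $391.85.
Bill 5, $4,351: 15% coinsurance on $4,351 = $652.65. Adding that to $2,486.95 gives $3,139.60, past the $2,700 cap; patient pays only $2,700 − $2,486.95 = $213.05. Plan pays $4,351 − $213.05 = $4,137.95.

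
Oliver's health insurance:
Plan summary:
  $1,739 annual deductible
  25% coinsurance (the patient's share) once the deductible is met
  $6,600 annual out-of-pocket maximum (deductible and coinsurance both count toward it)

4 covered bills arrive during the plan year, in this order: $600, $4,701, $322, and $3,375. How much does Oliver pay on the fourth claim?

$843.75

Bill 1, $600: entire amount goes to the deductible. Cost to patient: $600. OOP to date $600.
Bill 2, $4,701: $1,139 finishes the deductible; $3,562 goes to coinsurance; 25% of $3,562 = $890.50. Cost to patient: $2,029.50. OOP to date $2,629.50.
Bill 3, $322: deductible already satisfied, so patient's share is 25% × $322 = $80.50. Cost to patient: $80.50. OOP to date $2,710.
Bill 4, $3,375: deductible met; 25% of $3,375 = $843.75. Patient owes $843.75 (running OOP $3,553.75).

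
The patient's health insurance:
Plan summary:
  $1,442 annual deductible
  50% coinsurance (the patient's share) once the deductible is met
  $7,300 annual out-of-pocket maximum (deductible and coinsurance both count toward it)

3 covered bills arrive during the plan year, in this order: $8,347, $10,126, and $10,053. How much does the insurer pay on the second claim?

#1 ($8,347): $1,442 to deductible, leaving $6,905; 50% of $6,905 = $3,452.50. Patient pays $4,894.50; OOP now $4,894.50. Plan pays $8,347 − $4,894.50 = $3,452.50.
#2 ($10,126): deductible already satisfied, so patient's share is 50% × $10,126 = $5,063. OOP would hit $9,957.50 > $7,300, so the cap limits the patient to $7,300 − $4,894.50 = $2,405.50. Plan pays $10,126 − $2,405.50 = $7,720.50.

$7,720.50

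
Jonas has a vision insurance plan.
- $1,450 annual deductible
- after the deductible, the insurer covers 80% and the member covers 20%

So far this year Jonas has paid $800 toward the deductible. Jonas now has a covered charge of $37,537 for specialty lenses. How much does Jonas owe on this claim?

$8,027.40

Remaining deductible: $1,450 − $800 = $650.
After the $650 deductible portion, $37,537 − $650 = $36,887 is subject to coinsurance.
20% of $36,887 = $7,377.40 falls to the member.
Member responsibility: $650 + $7,377.40 = $8,027.40.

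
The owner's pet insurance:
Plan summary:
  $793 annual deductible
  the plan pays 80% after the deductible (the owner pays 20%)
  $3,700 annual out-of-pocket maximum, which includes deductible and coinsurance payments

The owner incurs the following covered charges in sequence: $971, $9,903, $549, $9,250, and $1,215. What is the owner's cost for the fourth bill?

#1 ($971): $793 finishes the deductible; $178 goes to coinsurance; owner's 20% is $35.60. Owner owes $828.60 (running OOP $828.60).
#2 ($9,903): deductible met; 20% of $9,903 = $1,980.60. Owner owes $1,980.60 (running OOP $2,809.20).
#3 ($549): deductible already satisfied, so owner's share is 20% × $549 = $109.80. Owner pays $109.80; OOP now $2,919.
#4 ($9,250): deductible already satisfied, so owner's share is 20% × $9,250 = $1,850. That would push OOP to $4,769, over the $3,700 cap, so owner pays $3,700 − $2,919 = $781.

$781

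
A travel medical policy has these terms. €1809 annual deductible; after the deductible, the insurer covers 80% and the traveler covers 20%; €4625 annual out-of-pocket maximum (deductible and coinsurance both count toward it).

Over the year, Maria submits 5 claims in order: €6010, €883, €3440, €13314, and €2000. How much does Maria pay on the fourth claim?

#1 (€6010): €1809 to deductible, leaving €4201; 20% of €4201 = €840.20. Traveler owes €2649.20 (running OOP €2649.20).
#2 (€883): deductible met; 20% of €883 = €176.60. Traveler owes €176.60 (running OOP €2825.80).
#3 (€3440): deductible already satisfied, so traveler's share is 20% × €3440 = €688. Traveler owes €688 (running OOP €3513.80).
#4 (€13314): 20% coinsurance on €13314 = €2662.80. That would push OOP to €6176.60, over the €4625 cap, so traveler pays €4625 − €3513.80 = €1111.20.

€1111.20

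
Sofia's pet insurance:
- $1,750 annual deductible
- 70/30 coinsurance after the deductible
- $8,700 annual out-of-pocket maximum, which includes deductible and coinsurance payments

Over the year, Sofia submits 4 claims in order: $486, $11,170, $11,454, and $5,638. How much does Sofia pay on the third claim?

Claim 1 ($486): entire amount goes to the deductible. Owner pays $486; OOP now $486.
Claim 2 ($11,170): $1,264 to deductible, leaving $9,906; coinsurance $9,906 × 30% = $2,971.80. Cost to owner: $4,235.80. OOP to date $4,721.80.
Claim 3 ($11,454): deductible met; 30% of $11,454 = $3,436.20. Owner owes $3,436.20 (running OOP $8,158).

$3,436.20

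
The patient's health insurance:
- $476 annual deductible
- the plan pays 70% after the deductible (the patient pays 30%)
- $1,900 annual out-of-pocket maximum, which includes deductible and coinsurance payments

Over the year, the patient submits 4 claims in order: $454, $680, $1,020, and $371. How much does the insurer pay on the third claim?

$714

Bill 1, $454: entire amount goes to the deductible. Patient pays $454; OOP now $454. Insurer: $454 − $454 = $0.
Bill 2, $680: $22 to deductible, leaving $658; coinsurance $658 × 30% = $197.40. Patient pays $219.40; OOP now $673.40. Insurer: $680 − $219.40 = $460.60.
Bill 3, $1,020: deductible already satisfied, so patient's share is 30% × $1,020 = $306. Patient pays $306; OOP now $979.40. Plan pays $1,020 − $306 = $714.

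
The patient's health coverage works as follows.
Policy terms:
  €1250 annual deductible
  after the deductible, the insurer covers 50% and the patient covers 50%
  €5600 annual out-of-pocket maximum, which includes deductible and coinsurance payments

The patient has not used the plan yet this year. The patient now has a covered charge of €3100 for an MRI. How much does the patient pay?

Deductible not yet touched, so the first €1250 of the bill goes to the deductible.
That leaves €3100 − €1250 = €1850 for coinsurance.
Coinsurance: €1850 × 50% = €925.
That puts the patient's cost at €1250 + €925 = €2175 before any cap.
Cumulative spending €0 + €2175 = €2175 stays under the €5600 maximum.

€2175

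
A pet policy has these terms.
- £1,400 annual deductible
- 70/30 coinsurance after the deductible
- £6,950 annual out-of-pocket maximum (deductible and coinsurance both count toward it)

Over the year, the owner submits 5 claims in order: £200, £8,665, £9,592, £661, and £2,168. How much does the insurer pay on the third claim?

Bill 1, £200: entire amount goes to the deductible. Cost to owner: £200. OOP to date £200. Insurer: £200 − £200 = £0.
Bill 2, £8,665: £1,200 to deductible, leaving £7,465; 30% of £7,465 = £2,239.50. Owner pays £3,439.50; OOP now £3,639.50. Insurer: £8,665 − £3,439.50 = £5,225.50.
Bill 3, £9,592: deductible met; 30% of £9,592 = £2,877.60. Owner pays £2,877.60; OOP now £6,517.10. Insurer: £9,592 − £2,877.60 = £6,714.40.

£6,714.40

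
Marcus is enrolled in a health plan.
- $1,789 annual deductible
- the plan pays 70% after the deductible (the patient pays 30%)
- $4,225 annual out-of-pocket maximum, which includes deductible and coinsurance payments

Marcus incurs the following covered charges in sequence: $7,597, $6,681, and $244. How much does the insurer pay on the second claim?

#1 ($7,597): deductible takes $1,789, $5,808 remains; 30% of $5,808 = $1,742.40. Patient owes $3,531.40 (running OOP $3,531.40). Insurer: $7,597 − $3,531.40 = $4,065.60.
#2 ($6,681): 30% coinsurance on $6,681 = $2,004.30. Adding that to $3,531.40 gives $5,535.70, past the $4,225 cap; patient pays only $4,225 − $3,531.40 = $693.60. Insurer: $6,681 − $693.60 = $5,987.40.

$5,987.40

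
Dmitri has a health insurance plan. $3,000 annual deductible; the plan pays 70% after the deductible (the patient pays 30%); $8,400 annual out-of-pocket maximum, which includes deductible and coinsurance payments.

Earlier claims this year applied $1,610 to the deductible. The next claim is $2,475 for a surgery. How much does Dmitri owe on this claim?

$1,715.50

$1,610 of the $3,000 deductible is already met, leaving $1,390.
That leaves $2,475 − $1,390 = $1,085 for coinsurance.
Patient's 30% share of $1,085 is $325.50.
Patient responsibility before any cap: $1,390 + $325.50 = $1,715.50.
Cumulative spending $1,610 + $1,715.50 = $3,325.50 stays under the $8,400 maximum.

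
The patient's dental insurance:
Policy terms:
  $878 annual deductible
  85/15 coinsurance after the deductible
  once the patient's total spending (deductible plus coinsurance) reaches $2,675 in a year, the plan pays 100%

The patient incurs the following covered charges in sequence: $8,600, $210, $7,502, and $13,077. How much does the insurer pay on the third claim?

Bill 1, $8,600: deductible takes $878, $7,722 remains; coinsurance $7,722 × 15% = $1,158.30. Patient owes $2,036.30 (running OOP $2,036.30). Plan pays $8,600 − $2,036.30 = $6,563.70.
Bill 2, $210: deductible already satisfied, so patient's share is 15% × $210 = $31.50. Cost to patient: $31.50. OOP to date $2,067.80. Plan pays $210 − $31.50 = $178.50.
Bill 3, $7,502: 15% coinsurance on $7,502 = $1,125.30. OOP would hit $3,193.10 > $2,675, so the cap limits the patient to $2,675 − $2,067.80 = $607.20. Plan pays $7,502 − $607.20 = $6,894.80.

$6,894.80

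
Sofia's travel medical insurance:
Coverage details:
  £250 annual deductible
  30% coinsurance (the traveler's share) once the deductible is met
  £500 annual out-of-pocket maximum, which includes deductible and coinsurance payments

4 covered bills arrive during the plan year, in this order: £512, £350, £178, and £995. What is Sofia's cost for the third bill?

£53.40

Claim 1 (£512): £250 finishes the deductible; £262 goes to coinsurance; 30% of £262 = £78.60. Cost to traveler: £328.60. OOP to date £328.60.
Claim 2 (£350): deductible already satisfied, so traveler's share is 30% × £350 = £105. Traveler pays £105; OOP now £433.60.
Claim 3 (£178): deductible already satisfied, so traveler's share is 30% × £178 = £53.40. Traveler pays £53.40; OOP now £487.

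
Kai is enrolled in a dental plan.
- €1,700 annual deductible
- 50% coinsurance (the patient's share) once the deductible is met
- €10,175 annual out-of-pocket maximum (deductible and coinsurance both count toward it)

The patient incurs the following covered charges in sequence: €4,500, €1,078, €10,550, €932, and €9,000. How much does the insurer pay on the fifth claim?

€8,205

Claim 1 — €4,500: €1,700 to deductible, leaving €2,800; 50% of €2,800 = €1,400. Patient owes €3,100 (running OOP €3,100). Insurer: €4,500 − €3,100 = €1,400.
Claim 2 — €1,078: deductible met; 50% of €1,078 = €539. Patient owes €539 (running OOP €3,639). Insurer: €1,078 − €539 = €539.
Claim 3 — €10,550: deductible already satisfied, so patient's share is 50% × €10,550 = €5,275. Patient pays €5,275; OOP now €8,914. Insurer: €10,550 − €5,275 = €5,275.
Claim 4 — €932: deductible met; 50% of €932 = €466. Cost to patient: €466. OOP to date €9,380. Plan pays €932 − €466 = €466.
Claim 5 — €9,000: deductible already satisfied, so patient's share is 50% × €9,000 = €4,500. Adding that to €9,380 gives €13,880, past the €10,175 cap; patient pays only €10,175 − €9,380 = €795. Insurer: €9,000 − €795 = €8,205.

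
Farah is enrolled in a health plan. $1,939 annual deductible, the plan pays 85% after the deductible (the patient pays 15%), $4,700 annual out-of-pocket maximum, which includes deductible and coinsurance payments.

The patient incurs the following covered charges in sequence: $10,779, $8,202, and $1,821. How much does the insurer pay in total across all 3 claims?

#1 ($10,779): deductible takes $1,939, $8,840 remains; patient's 15% is $1,326. Patient owes $3,265 (running OOP $3,265). Plan pays $10,779 − $3,265 = $7,514.
#2 ($8,202): deductible met; 15% of $8,202 = $1,230.30. Patient owes $1,230.30 (running OOP $4,495.30). Plan pays $8,202 − $1,230.30 = $6,971.70.
#3 ($1,821): deductible met; 15% of $1,821 = $273.15. That would push OOP to $4,768.45, over the $4,700 cap, so patient pays $4,700 − $4,495.30 = $204.70. Insurer: $1,821 − $204.70 = $1,616.30.
Insurer total: $7,514 + $6,971.70 + $1,616.30 = $16,102.

$16,102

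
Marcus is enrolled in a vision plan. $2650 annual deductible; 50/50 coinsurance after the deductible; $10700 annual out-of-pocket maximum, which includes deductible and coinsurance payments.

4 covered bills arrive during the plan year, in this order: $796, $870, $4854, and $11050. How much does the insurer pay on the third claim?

$1935

Bill 1, $796: fully absorbed by the deductible. Member owes $796 (running OOP $796). Insurer: $796 − $796 = $0.
Bill 2, $870: entire amount goes to the deductible. Cost to member: $870. OOP to date $1666. Plan pays $870 − $870 = $0.
Bill 3, $4854: $984 finishes the deductible; $3870 goes to coinsurance; member's 50% is $1935. Cost to member: $2919. OOP to date $4585. Plan pays $4854 − $2919 = $1935.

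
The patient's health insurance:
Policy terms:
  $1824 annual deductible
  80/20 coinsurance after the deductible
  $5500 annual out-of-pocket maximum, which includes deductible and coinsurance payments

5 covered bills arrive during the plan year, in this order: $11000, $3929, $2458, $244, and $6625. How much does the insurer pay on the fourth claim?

Bill 1, $11000: deductible takes $1824, $9176 remains; patient's 20% is $1835.20. Cost to patient: $3659.20. OOP to date $3659.20. Plan pays $11000 − $3659.20 = $7340.80.
Bill 2, $3929: 20% coinsurance on $3929 = $785.80. Patient pays $785.80; OOP now $4445. Plan pays $3929 − $785.80 = $3143.20.
Bill 3, $2458: deductible already satisfied, so patient's share is 20% × $2458 = $491.60. Patient pays $491.60; OOP now $4936.60. Plan pays $2458 − $491.60 = $1966.40.
Bill 4, $244: deductible already satisfied, so patient's share is 20% × $244 = $48.80. Cost to patient: $48.80. OOP to date $4985.40. Insurer: $244 − $48.80 = $195.20.

$195.20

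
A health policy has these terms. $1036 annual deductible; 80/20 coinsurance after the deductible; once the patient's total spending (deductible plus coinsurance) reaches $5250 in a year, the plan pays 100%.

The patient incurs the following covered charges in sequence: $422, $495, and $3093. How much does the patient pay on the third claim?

Claim 1 — $422: fully absorbed by the deductible. Patient pays $422; OOP now $422.
Claim 2 — $495: fully absorbed by the deductible. Patient owes $495 (running OOP $917).
Claim 3 — $3093: $119 to deductible, leaving $2974; coinsurance $2974 × 20% = $594.80. Patient owes $713.80 (running OOP $1630.80).

$713.80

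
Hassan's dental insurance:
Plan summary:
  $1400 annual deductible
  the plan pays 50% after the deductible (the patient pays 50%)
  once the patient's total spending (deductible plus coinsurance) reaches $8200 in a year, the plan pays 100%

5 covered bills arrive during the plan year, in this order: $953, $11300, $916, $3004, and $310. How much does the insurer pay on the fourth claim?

$2088.50

Claim 1 — $953: fully absorbed by the deductible. Patient pays $953; OOP now $953. Insurer: $953 − $953 = $0.
Claim 2 — $11300: $447 to deductible, leaving $10853; coinsurance $10853 × 50% = $5426.50. Cost to patient: $5873.50. OOP to date $6826.50. Plan pays $11300 − $5873.50 = $5426.50.
Claim 3 — $916: deductible already satisfied, so patient's share is 50% × $916 = $458. Cost to patient: $458. OOP to date $7284.50. Insurer: $916 − $458 = $458.
Claim 4 — $3004: deductible met; 50% of $3004 = $1502. That would push OOP to $8786.50, over the $8200 cap, so patient pays $8200 − $7284.50 = $915.50. Plan pays $3004 − $915.50 = $2088.50.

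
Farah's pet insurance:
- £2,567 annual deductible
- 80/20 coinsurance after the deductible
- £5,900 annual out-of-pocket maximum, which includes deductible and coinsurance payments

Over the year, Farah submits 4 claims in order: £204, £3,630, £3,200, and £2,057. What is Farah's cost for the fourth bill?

#1 (£204): entire amount goes to the deductible. Cost to owner: £204. OOP to date £204.
#2 (£3,630): £2,363 to deductible, leaving £1,267; 20% of £1,267 = £253.40. Owner pays £2,616.40; OOP now £2,820.40.
#3 (£3,200): 20% coinsurance on £3,200 = £640. Owner owes £640 (running OOP £3,460.40).
#4 (£2,057): 20% coinsurance on £2,057 = £411.40. Owner pays £411.40; OOP now £3,871.80.

£411.40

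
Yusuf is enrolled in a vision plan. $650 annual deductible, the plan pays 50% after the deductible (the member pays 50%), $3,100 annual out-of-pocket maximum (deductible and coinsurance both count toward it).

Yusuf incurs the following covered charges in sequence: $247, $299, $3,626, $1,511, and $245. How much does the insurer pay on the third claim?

#1 ($247): entire amount goes to the deductible. Cost to member: $247. OOP to date $247. Insurer: $247 − $247 = $0.
#2 ($299): all of it applies to the deductible. Member pays $299; OOP now $546. Plan pays $299 − $299 = $0.
#3 ($3,626): $104 to deductible, leaving $3,522; coinsurance $3,522 × 50% = $1,761. Member pays $1,865; OOP now $2,411. Plan pays $3,626 − $1,865 = $1,761.

$1,761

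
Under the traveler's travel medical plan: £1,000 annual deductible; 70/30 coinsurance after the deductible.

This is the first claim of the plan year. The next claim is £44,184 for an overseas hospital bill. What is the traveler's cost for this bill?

£13,955.20

Deductible not yet touched, so the first £1,000 of the bill goes to the deductible.
The remaining £43,184 (= £44,184 − £1,000) moves to coinsurance.
Traveler's 30% share of £43,184 is £12,955.20.
So the traveler owes £1,000 + £12,955.20 = £13,955.20.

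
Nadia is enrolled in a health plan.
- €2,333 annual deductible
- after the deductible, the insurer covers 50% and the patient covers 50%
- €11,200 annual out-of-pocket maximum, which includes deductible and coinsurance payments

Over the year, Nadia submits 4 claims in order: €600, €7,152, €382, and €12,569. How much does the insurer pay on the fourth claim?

Claim 1 (€600): fully absorbed by the deductible. Cost to patient: €600. OOP to date €600. Plan pays €600 − €600 = €0.
Claim 2 (€7,152): deductible takes €1,733, €5,419 remains; patient's 50% is €2,709.50. Patient pays €4,442.50; OOP now €5,042.50. Insurer: €7,152 − €4,442.50 = €2,709.50.
Claim 3 (€382): deductible met; 50% of €382 = €191. Cost to patient: €191. OOP to date €5,233.50. Insurer: €382 − €191 = €191.
Claim 4 (€12,569): 50% coinsurance on €12,569 = €6,284.50. OOP would hit €11,518 > €11,200, so the cap limits the patient to €11,200 − €5,233.50 = €5,966.50. Plan pays €12,569 − €5,966.50 = €6,602.50.

€6,602.50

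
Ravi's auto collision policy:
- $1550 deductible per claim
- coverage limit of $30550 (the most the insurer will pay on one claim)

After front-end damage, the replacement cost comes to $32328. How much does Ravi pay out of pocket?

$1778

Subtract the deductible: $32328 − $1550 = $30778.
The $30550 per-incident cap binds; insurer pays $30550.
The driver bears the rest of the original loss: $32328 − $30550 = $1778.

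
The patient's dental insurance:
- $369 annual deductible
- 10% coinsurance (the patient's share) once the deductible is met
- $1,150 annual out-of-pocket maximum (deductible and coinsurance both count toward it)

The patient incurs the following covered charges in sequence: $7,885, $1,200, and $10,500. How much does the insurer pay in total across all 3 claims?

$18,435

#1 ($7,885): deductible takes $369, $7,516 remains; patient's 10% is $751.60. Patient owes $1,120.60 (running OOP $1,120.60). Plan pays $7,885 − $1,120.60 = $6,764.40.
#2 ($1,200): deductible met; 10% of $1,200 = $120. OOP would hit $1,240.60 > $1,150, so the cap limits the patient to $1,150 − $1,120.60 = $29.40. Plan pays $1,200 − $29.40 = $1,170.60.
#3 ($10,500): 10% coinsurance on $10,500 = $1,050. Adding that to $1,150 gives $2,200, past the $1,150 cap; patient pays only $1,150 − $1,150 = $0. Plan pays $10,500 − $0 = $10,500.
Insurer total = bills − patient's total = $19,585 − $1,150 = $18,435.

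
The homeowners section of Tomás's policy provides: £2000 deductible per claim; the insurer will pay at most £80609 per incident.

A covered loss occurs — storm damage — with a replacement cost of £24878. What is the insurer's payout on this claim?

After the deductible, £24878 − £2000 = £22878 remains.
£22878 is within the £80609 limit, so the insurer pays £22878.

£22878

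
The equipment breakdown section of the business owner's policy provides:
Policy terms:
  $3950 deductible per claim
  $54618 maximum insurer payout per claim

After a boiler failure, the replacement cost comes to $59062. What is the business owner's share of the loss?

Subtract the deductible: $59062 − $3950 = $55112.
Since $55112 > $54618, the payout is capped at $54618.
Out of pocket: $59062 − $54618 = $4444.

$4444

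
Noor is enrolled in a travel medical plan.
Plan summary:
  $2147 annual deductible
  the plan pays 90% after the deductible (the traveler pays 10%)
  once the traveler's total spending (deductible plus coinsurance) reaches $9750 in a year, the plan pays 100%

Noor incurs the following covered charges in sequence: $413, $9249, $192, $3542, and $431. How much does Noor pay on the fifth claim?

Claim 1 — $413: entire amount goes to the deductible. Traveler owes $413 (running OOP $413).
Claim 2 — $9249: deductible takes $1734, $7515 remains; traveler's 10% is $751.50. Traveler pays $2485.50; OOP now $2898.50.
Claim 3 — $192: deductible already satisfied, so traveler's share is 10% × $192 = $19.20. Traveler pays $19.20; OOP now $2917.70.
Claim 4 — $3542: 10% coinsurance on $3542 = $354.20. Traveler pays $354.20; OOP now $3271.90.
Claim 5 — $431: 10% coinsurance on $431 = $43.10. Cost to traveler: $43.10. OOP to date $3315.

$43.10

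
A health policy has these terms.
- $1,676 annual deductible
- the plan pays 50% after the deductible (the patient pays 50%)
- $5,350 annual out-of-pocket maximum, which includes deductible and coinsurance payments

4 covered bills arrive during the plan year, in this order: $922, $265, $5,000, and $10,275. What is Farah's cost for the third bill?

$2,744.50

Bill 1, $922: all of it applies to the deductible. Patient owes $922 (running OOP $922).
Bill 2, $265: fully absorbed by the deductible. Cost to patient: $265. OOP to date $1,187.
Bill 3, $5,000: deductible takes $489, $4,511 remains; 50% of $4,511 = $2,255.50. Patient pays $2,744.50; OOP now $3,931.50.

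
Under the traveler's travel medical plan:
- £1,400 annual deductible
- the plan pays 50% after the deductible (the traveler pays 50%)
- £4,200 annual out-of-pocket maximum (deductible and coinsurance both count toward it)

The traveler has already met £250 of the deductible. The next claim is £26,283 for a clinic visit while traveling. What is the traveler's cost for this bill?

Remaining deductible: £1,400 − £250 = £1,150.
That leaves £26,283 − £1,150 = £25,133 for coinsurance.
Traveler's 50% share of £25,133 is £12,566.50.
So the traveler owes £1,150 + £12,566.50 = £13,716.50 before any cap.
Adding £13,716.50 to the £250 already spent would give £13,966.50, which exceeds the £4,200 cap; the traveler pays just £4,200 − £250 = £3,950.

£3,950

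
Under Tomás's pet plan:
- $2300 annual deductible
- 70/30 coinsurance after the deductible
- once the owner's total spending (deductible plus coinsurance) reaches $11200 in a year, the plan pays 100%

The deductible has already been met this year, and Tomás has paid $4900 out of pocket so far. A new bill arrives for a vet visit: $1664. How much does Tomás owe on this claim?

With the deductible met, the entire $1664 is subject to coinsurance.
30% of $1664 = $499.20 falls to the owner.
Cumulative spending $4900 + $499.20 = $5399.20 stays under the $11200 maximum.

$499.20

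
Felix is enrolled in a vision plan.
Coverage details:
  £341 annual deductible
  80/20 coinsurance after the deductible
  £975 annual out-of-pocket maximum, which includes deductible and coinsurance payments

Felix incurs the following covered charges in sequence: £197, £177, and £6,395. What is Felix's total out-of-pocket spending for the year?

Claim 1 (£197): fully absorbed by the deductible. Cost to member: £197. OOP to date £197.
Claim 2 (£177): deductible takes £144, £33 remains; coinsurance £33 × 20% = £6.60. Member owes £150.60 (running OOP £347.60).
Claim 3 (£6,395): deductible already satisfied, so member's share is 20% × £6,395 = £1,279. OOP would hit £1,626.60 > £975, so the cap limits the member to £975 − £347.60 = £627.40.
Summing the member's payments: £197 + £150.60 + £627.40 = £975.

£975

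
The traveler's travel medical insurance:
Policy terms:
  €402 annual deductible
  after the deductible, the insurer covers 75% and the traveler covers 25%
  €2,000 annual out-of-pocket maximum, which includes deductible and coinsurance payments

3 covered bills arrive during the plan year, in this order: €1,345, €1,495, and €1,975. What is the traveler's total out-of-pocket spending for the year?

Bill 1, €1,345: deductible takes €402, €943 remains; 25% of €943 = €235.75. Cost to traveler: €637.75. OOP to date €637.75.
Bill 2, €1,495: 25% coinsurance on €1,495 = €373.75. Traveler owes €373.75 (running OOP €1,011.50).
Bill 3, €1,975: deductible already satisfied, so traveler's share is 25% × €1,975 = €493.75. Traveler pays €493.75; OOP now €1,505.25.
Total paid by the traveler: €637.75 + €373.75 + €493.75 = €1,505.25.

€1,505.25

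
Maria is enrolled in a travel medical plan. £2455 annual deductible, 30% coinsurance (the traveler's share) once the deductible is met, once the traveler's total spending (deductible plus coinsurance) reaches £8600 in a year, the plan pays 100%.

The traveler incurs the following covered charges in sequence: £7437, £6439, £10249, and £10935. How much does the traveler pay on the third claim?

£2718.70

#1 (£7437): £2455 finishes the deductible; £4982 goes to coinsurance; coinsurance £4982 × 30% = £1494.60. Traveler pays £3949.60; OOP now £3949.60.
#2 (£6439): deductible met; 30% of £6439 = £1931.70. Traveler owes £1931.70 (running OOP £5881.30).
#3 (£10249): 30% coinsurance on £10249 = £3074.70. OOP would hit £8956 > £8600, so the cap limits the traveler to £8600 − £5881.30 = £2718.70.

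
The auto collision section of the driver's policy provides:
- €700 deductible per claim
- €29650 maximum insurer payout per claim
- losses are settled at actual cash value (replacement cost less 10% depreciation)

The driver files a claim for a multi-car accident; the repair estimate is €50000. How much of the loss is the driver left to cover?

€20350

At 10% depreciation, ACV = €50000 − €5000 = €45000.
Less the €700 deductible: €45000 − €700 = €44300.
€44300 exceeds the €29650 limit, so the insurer pays the limit: €29650.
The driver bears the rest of the original loss: €50000 − €29650 = €20350.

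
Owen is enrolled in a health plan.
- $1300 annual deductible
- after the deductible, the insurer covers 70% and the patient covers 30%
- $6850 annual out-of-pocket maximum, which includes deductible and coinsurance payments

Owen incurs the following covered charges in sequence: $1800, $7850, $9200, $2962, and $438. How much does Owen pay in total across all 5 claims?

$6850

#1 ($1800): deductible takes $1300, $500 remains; coinsurance $500 × 30% = $150. Patient owes $1450 (running OOP $1450).
#2 ($7850): 30% coinsurance on $7850 = $2355. Patient pays $2355; OOP now $3805.
#3 ($9200): 30% coinsurance on $9200 = $2760. Patient pays $2760; OOP now $6565.
#4 ($2962): deductible met; 30% of $2962 = $888.60. That would push OOP to $7453.60, over the $6850 cap, so patient pays $6850 − $6565 = $285.
#5 ($438): deductible met; 30% of $438 = $131.40. That would push OOP to $6981.40, over the $6850 cap, so patient pays $6850 − $6850 = $0.
Summing the patient's payments: $1450 + $2355 + $2760 + $285 + $0 = $6850.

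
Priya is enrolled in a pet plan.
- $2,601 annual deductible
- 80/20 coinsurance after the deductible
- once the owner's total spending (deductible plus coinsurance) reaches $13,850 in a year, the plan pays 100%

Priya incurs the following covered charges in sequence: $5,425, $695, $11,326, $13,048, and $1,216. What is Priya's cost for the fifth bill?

Claim 1 ($5,425): $2,601 finishes the deductible; $2,824 goes to coinsurance; owner's 20% is $564.80. Owner pays $3,165.80; OOP now $3,165.80.
Claim 2 ($695): deductible already satisfied, so owner's share is 20% × $695 = $139. Owner owes $139 (running OOP $3,304.80).
Claim 3 ($11,326): 20% coinsurance on $11,326 = $2,265.20. Cost to owner: $2,265.20. OOP to date $5,570.
Claim 4 ($13,048): 20% coinsurance on $13,048 = $2,609.60. Owner owes $2,609.60 (running OOP $8,179.60).
Claim 5 ($1,216): deductible already satisfied, so owner's share is 20% × $1,216 = $243.20. Owner owes $243.20 (running OOP $8,422.80).

$243.20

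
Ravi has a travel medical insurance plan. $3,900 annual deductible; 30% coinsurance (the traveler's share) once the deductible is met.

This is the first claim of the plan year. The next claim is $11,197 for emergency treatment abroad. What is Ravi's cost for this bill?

$6,089.10

The full $3,900 deductible is still open; $3,900 of this bill applies to it.
After the $3,900 deductible portion, $11,197 − $3,900 = $7,297 is subject to coinsurance.
Coinsurance: $7,297 × 30% = $2,189.10.
That puts the traveler's cost at $3,900 + $2,189.10 = $6,089.10.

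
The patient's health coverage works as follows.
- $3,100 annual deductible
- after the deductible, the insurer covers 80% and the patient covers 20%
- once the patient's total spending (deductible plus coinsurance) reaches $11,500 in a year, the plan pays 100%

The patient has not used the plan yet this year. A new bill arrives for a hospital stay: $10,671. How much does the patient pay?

Deductible not yet touched, so the first $3,100 of the bill goes to the deductible.
The remaining $7,571 (= $10,671 − $3,100) moves to coinsurance.
20% of $7,571 = $1,514.20 falls to the patient.
So the patient owes $3,100 + $1,514.20 = $4,614.20 before any cap.
Year-to-date out-of-pocket becomes $0 + $4,614.20 = $4,614.20, still under the $11,500 maximum, so no cap applies.

$4,614.20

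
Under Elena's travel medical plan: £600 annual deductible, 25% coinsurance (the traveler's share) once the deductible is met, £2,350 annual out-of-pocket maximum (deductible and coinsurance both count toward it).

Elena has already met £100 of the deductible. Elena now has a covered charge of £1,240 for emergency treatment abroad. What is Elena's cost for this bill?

Deductible still to meet: £600 − £100 = £500.
After the £500 deductible portion, £1,240 − £500 = £740 is subject to coinsurance.
Traveler's 25% share of £740 is £185.
That puts the traveler's cost at £500 + £185 = £685 before any cap.
Total out-of-pocket so far would be £100 + £685 = £785, below the £2,350 cap — no reduction.

£685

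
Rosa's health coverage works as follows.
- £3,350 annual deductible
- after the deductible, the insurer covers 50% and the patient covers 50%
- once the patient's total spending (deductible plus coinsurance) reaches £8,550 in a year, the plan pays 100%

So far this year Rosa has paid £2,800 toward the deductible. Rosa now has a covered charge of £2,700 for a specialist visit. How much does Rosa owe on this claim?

Remaining deductible: £3,350 − £2,800 = £550.
That leaves £2,700 − £550 = £2,150 for coinsurance.
50% of £2,150 = £1,075 falls to the patient.
Patient responsibility before any cap: £550 + £1,075 = £1,625.
Total out-of-pocket so far would be £2,800 + £1,625 = £4,425, below the £8,550 cap — no reduction.

£1,625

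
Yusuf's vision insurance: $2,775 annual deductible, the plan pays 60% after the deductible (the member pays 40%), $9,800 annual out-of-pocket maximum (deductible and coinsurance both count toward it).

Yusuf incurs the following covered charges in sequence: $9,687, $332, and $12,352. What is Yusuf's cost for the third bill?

Bill 1, $9,687: deductible takes $2,775, $6,912 remains; 40% of $6,912 = $2,764.80. Member pays $5,539.80; OOP now $5,539.80.
Bill 2, $332: 40% coinsurance on $332 = $132.80. Member owes $132.80 (running OOP $5,672.60).
Bill 3, $12,352: deductible already satisfied, so member's share is 40% × $12,352 = $4,940.80. That would push OOP to $10,613.40, over the $9,800 cap, so member pays $9,800 − $5,672.60 = $4,127.40.

$4,127.40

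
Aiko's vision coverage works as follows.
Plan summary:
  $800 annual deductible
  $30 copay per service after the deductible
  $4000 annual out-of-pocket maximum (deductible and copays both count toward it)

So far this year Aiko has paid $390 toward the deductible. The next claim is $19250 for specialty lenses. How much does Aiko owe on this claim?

Remaining deductible: $800 − $390 = $410.
The remaining $18840 (= $19250 − $410) moves to the copay.
Copay on this service: $30.
Member responsibility before any cap: $410 + $30 = $440.
Year-to-date out-of-pocket becomes $390 + $440 = $830, still under the $4000 maximum, so no cap applies.

$440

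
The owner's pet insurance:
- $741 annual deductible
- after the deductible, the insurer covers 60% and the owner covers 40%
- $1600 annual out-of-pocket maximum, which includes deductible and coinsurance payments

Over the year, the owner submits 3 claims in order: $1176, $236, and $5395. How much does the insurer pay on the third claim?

$4804.40

Bill 1, $1176: $741 finishes the deductible; $435 goes to coinsurance; 40% of $435 = $174. Owner owes $915 (running OOP $915). Plan pays $1176 − $915 = $261.
Bill 2, $236: deductible met; 40% of $236 = $94.40. Owner owes $94.40 (running OOP $1009.40). Plan pays $236 − $94.40 = $141.60.
Bill 3, $5395: deductible met; 40% of $5395 = $2158. That would push OOP to $3167.40, over the $1600 cap, so owner pays $1600 − $1009.40 = $590.60. Plan pays $5395 − $590.60 = $4804.40.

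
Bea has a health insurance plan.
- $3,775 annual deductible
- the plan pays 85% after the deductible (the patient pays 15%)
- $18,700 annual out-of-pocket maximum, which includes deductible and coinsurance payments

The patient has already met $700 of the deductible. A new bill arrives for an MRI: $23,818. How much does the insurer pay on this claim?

$17,631.55

$700 of the $3,775 deductible is already met, leaving $3,075.
That leaves $23,818 − $3,075 = $20,743 for coinsurance.
Patient's 15% share of $20,743 is $3,111.45.
That puts the patient's cost at $3,075 + $3,111.45 = $6,186.45 before any cap.
Cumulative spending $700 + $6,186.45 = $6,886.45 stays under the $18,700 maximum.
Insurer pays the balance: $23,818 − $6,186.45 = $17,631.55.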